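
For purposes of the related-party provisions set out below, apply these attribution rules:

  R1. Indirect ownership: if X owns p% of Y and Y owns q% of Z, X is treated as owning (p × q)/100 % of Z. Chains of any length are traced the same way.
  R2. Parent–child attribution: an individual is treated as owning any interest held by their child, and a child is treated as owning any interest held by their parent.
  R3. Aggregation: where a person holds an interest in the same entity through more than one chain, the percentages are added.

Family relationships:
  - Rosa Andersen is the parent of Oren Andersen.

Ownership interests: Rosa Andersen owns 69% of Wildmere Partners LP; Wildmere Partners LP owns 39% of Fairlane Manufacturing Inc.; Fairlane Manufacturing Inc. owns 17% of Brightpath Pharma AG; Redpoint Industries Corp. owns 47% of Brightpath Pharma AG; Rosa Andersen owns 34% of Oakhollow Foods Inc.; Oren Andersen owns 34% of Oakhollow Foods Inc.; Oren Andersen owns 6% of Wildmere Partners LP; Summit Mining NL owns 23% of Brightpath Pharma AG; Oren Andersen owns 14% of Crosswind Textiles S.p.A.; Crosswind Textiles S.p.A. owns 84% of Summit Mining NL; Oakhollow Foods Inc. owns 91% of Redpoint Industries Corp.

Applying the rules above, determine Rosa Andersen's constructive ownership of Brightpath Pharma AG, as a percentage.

36.7609%

By parent–child attribution (R2), Rosa Andersen is treated as also owning Oren Andersen's interest in Oakhollow Foods Inc, giving 34% + 34% = 68%.
By parent–child attribution (R2), Rosa Andersen is treated as also owning Oren Andersen's interest in Wildmere Partners LP, giving 69% + 6% = 75%.
By parent–child attribution (R2), Rosa Andersen is treated as owning Oren Andersen's 14% interest in Crosswind Textiles S.p.A.
Chain via Oakhollow Foods Inc. → Redpoint Industries Corp. (R1): 68% × 91% × 47% = 29.0836% of Brightpath Pharma AG.
Chain via Wildmere Partners LP → Fairlane Manufacturing Inc. (R1): 75% × 39% × 17% = 4.9725% of Brightpath Pharma AG.
Chain via Crosswind Textiles S.p.A. → Summit Mining NL (R1): 14% × 84% × 23% = 2.7048% of Brightpath Pharma AG.
Aggregating (R3): 29.0836% + 4.9725% + 2.7048% = 36.7609%.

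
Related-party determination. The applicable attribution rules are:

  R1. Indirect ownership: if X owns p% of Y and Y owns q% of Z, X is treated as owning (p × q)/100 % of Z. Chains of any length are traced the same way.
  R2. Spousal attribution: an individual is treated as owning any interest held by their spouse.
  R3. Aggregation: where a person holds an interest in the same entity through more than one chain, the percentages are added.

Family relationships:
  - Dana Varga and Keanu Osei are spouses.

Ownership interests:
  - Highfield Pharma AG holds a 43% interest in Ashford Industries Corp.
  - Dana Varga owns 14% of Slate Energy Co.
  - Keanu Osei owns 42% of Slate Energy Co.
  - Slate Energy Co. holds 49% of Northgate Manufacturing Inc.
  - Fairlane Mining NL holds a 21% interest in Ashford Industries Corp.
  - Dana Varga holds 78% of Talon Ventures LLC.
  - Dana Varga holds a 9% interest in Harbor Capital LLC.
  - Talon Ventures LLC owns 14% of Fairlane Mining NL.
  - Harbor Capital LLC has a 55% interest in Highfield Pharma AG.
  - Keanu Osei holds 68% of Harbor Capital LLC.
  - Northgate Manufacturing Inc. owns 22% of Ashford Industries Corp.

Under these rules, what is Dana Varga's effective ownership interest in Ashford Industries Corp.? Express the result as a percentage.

By spousal attribution (R2), Dana Varga is treated as also owning Keanu Osei's interest in Slate Energy Co, giving 14% + 42% = 56%.
By spousal attribution (R2), Dana Varga is treated as also owning Keanu Osei's interest in Harbor Capital LLC, giving 9% + 68% = 77%.
Chain via Slate Energy Co. → Northgate Manufacturing Inc. (R1): 56% × 49% × 22% = 6.0368% of Ashford Industries Corp.
Chain via Talon Ventures LLC → Fairlane Mining NL (R1): 78% × 14% × 21% = 2.2932% of Ashford Industries Corp.
Chain via Harbor Capital LLC → Highfield Pharma AG (R1): 77% × 55% × 43% = 18.2105% of Ashford Industries Corp.
Aggregating (R3): 6.0368% + 2.2932% + 18.2105% = 26.5405%.

26.5405%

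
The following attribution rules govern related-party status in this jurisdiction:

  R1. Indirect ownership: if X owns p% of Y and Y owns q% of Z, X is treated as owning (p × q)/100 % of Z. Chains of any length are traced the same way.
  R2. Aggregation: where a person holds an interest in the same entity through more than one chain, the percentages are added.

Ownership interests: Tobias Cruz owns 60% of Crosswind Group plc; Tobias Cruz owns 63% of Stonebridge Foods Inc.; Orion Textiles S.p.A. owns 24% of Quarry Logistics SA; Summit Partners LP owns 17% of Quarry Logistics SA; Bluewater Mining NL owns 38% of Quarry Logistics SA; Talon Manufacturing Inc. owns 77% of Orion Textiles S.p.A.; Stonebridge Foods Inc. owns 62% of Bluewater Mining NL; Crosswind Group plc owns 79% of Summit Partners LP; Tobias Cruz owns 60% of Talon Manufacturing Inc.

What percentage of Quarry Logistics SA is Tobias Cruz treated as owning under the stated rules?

Chain via Stonebridge Foods Inc. → Bluewater Mining NL (R1): 63% × 62% × 38% = 14.8428% of Quarry Logistics SA.
Chain via Crosswind Group plc → Summit Partners LP (R1): 60% × 79% × 17% = 8.058% of Quarry Logistics SA.
Chain via Talon Manufacturing Inc. → Orion Textiles S.p.A. (R1): 60% × 77% × 24% = 11.088% of Quarry Logistics SA.
Aggregating (R2): 14.8428% + 8.058% + 11.088% = 33.9888%.

33.9888%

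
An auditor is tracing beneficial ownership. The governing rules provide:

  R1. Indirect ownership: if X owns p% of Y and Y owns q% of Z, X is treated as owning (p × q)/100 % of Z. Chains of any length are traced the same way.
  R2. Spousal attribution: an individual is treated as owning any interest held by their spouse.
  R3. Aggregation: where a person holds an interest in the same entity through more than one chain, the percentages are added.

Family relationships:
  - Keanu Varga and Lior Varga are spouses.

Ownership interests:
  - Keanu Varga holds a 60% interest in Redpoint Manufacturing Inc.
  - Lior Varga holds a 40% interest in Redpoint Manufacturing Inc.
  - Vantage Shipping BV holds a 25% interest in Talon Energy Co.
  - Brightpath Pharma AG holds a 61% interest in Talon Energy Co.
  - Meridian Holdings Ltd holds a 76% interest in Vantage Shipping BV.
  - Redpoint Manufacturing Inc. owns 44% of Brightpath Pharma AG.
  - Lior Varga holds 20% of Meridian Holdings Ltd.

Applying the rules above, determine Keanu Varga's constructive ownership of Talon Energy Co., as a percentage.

30.64%

By spousal attribution (R2), Keanu Varga is treated as also owning Lior Varga's interest in Redpoint Manufacturing Inc, giving 60% + 40% = 100%.
By spousal attribution (R2), Keanu Varga is treated as owning Lior Varga's 20% interest in Meridian Holdings Ltd.
Chain via Redpoint Manufacturing Inc. → Brightpath Pharma AG (R1): 100% × 44% × 61% = 26.84% of Talon Energy Co.
Chain via Meridian Holdings Ltd → Vantage Shipping BV (R1): 20% × 76% × 25% = 3.8% of Talon Energy Co.
Aggregating (R3): 26.84% + 3.8% = 30.64%.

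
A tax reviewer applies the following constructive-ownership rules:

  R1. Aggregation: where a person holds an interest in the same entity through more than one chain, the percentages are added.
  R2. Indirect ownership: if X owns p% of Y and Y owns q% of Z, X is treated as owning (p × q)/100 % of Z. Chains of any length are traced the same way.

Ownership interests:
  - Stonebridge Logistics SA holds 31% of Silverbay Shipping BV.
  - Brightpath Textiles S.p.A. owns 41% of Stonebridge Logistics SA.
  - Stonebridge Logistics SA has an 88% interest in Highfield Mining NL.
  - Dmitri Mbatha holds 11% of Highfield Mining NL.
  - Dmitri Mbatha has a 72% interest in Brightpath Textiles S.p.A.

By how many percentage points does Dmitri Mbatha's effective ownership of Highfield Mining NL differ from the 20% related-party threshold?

Chain via Brightpath Textiles S.p.A. → Stonebridge Logistics SA (R2): 72% × 41% × 88% = 25.9776% of Highfield Mining NL.
Direct interest in Highfield Mining NL: 11%.
Aggregating (R1): 25.9776% + 11% = 36.9776%.
36.9776% exceeds the 20% threshold by 16.9776 percentage points.

16.9776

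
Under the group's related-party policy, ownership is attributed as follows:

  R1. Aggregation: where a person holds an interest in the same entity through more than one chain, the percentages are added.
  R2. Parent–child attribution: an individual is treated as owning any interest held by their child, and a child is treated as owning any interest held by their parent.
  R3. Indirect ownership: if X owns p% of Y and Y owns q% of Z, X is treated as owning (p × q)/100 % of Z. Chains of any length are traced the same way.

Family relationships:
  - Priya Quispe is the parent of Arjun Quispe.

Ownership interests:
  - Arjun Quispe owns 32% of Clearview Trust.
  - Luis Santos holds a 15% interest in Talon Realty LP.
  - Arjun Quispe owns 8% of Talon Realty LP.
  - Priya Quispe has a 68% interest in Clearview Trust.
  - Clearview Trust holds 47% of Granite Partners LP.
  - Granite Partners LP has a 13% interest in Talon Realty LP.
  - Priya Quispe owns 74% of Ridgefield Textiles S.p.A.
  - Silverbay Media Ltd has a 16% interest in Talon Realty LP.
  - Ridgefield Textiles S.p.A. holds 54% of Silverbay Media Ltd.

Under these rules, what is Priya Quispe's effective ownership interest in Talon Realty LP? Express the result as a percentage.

20.5036%

By parent–child attribution (R2), Priya Quispe is treated as also owning Arjun Quispe's interest in Clearview Trust, giving 68% + 32% = 100%.
By parent–child attribution (R2), Priya Quispe is treated as owning Arjun Quispe's 8% interest in Talon Realty LP.
Chain via Clearview Trust → Granite Partners LP (R3): 100% × 47% × 13% = 6.11% of Talon Realty LP.
Chain via Ridgefield Textiles S.p.A. → Silverbay Media Ltd (R3): 74% × 54% × 16% = 6.3936% of Talon Realty LP.
Direct interest in Talon Realty LP: 8%.
Aggregating (R1): 6.11% + 6.3936% + 8% = 20.5036%.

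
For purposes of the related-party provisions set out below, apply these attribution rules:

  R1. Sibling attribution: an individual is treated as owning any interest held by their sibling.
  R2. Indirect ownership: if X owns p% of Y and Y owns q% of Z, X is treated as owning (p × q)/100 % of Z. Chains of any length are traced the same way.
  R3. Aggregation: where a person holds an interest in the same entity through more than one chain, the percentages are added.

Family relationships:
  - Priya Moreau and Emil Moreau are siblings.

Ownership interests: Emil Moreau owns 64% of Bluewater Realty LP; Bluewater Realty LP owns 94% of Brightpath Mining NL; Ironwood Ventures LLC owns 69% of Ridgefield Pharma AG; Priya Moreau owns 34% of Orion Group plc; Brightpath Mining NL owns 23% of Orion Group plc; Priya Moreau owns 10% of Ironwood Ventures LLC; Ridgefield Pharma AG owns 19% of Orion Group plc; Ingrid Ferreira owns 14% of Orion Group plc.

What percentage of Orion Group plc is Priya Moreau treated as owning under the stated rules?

By sibling attribution (R1), Priya Moreau is treated as owning Emil Moreau's 64% interest in Bluewater Realty LP.
Chain via Ironwood Ventures LLC → Ridgefield Pharma AG (R2): 10% × 69% × 19% = 1.311% of Orion Group plc.
Direct interest in Orion Group plc: 34%.
Chain via Bluewater Realty LP → Brightpath Mining NL (R2): 64% × 94% × 23% = 13.8368% of Orion Group plc.
Aggregating (R3): 1.311% + 34% + 13.8368% = 49.1478%.

49.1478%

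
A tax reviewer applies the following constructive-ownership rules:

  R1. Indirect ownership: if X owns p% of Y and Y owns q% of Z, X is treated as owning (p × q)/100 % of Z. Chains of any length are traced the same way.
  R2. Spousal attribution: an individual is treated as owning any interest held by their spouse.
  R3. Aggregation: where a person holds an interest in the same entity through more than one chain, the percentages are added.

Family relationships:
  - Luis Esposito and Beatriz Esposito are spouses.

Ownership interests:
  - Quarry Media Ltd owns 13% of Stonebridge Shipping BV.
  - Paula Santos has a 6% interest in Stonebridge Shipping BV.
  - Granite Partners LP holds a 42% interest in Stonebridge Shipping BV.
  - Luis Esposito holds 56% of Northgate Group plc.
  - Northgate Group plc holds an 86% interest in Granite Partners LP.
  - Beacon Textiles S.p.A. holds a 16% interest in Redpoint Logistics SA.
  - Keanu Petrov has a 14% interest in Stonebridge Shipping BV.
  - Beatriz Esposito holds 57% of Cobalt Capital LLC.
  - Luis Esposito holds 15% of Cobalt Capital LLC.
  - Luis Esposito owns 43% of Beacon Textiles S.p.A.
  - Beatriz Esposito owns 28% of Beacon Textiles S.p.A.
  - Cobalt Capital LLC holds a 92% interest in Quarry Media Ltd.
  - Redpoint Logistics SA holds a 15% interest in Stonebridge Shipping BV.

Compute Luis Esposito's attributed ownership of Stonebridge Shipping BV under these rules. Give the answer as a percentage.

30.5424%

By spousal attribution (R2), Luis Esposito is treated as also owning Beatriz Esposito's interest in Beacon Textiles S.p.A, giving 43% + 28% = 71%.
By spousal attribution (R2), Luis Esposito is treated as also owning Beatriz Esposito's interest in Cobalt Capital LLC, giving 15% + 57% = 72%.
Chain via Beacon Textiles S.p.A. → Redpoint Logistics SA (R1): 71% × 16% × 15% = 1.704% of Stonebridge Shipping BV.
Chain via Cobalt Capital LLC → Quarry Media Ltd (R1): 72% × 92% × 13% = 8.6112% of Stonebridge Shipping BV.
Chain via Northgate Group plc → Granite Partners LP (R1): 56% × 86% × 42% = 20.2272% of Stonebridge Shipping BV.
Aggregating (R3): 1.704% + 8.6112% + 20.2272% = 30.5424%.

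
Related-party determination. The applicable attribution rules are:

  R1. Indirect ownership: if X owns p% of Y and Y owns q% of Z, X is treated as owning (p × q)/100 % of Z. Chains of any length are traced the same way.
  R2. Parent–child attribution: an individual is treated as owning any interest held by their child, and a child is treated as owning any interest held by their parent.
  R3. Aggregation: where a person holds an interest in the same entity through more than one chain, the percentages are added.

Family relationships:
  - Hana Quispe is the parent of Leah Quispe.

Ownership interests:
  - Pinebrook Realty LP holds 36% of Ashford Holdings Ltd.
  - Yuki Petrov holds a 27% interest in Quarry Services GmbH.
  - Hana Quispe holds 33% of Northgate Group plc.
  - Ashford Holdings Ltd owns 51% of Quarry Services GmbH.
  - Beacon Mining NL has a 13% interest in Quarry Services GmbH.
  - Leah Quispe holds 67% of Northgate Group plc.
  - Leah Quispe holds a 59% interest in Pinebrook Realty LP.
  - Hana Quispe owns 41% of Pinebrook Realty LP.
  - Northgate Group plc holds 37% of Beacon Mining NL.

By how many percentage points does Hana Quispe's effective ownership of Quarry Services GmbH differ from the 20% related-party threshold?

3.17

By parent–child attribution (R2), Hana Quispe is treated as also owning Leah Quispe's interest in Pinebrook Realty LP, giving 41% + 59% = 100%.
By parent–child attribution (R2), Hana Quispe is treated as also owning Leah Quispe's interest in Northgate Group plc, giving 33% + 67% = 100%.
Chain via Pinebrook Realty LP → Ashford Holdings Ltd (R1): 100% × 36% × 51% = 18.36% of Quarry Services GmbH.
Chain via Northgate Group plc → Beacon Mining NL (R1): 100% × 37% × 13% = 4.81% of Quarry Services GmbH.
Aggregating (R3): 18.36% + 4.81% = 23.17%.
23.17% exceeds the 20% threshold by 3.17 percentage points.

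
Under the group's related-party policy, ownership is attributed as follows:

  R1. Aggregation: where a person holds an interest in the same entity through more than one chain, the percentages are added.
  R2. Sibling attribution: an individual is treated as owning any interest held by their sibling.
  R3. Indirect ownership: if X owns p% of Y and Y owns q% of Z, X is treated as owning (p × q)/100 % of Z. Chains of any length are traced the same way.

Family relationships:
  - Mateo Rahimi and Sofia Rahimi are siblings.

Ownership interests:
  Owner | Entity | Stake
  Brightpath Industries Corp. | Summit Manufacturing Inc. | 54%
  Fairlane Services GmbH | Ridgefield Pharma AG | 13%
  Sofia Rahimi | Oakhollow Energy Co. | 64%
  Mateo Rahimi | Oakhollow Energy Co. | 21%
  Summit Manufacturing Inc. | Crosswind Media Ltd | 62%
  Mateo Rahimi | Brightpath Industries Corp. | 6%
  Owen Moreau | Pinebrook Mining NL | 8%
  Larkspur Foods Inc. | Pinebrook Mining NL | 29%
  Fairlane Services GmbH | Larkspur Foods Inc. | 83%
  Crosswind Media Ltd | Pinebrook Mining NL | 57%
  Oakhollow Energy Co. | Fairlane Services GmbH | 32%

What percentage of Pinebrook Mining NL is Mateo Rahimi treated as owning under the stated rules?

7.692056%

By sibling attribution (R2), Mateo Rahimi is treated as also owning Sofia Rahimi's interest in Oakhollow Energy Co, giving 21% + 64% = 85%.
Chain via Brightpath Industries Corp. → Summit Manufacturing Inc. → Crosswind Media Ltd (R3): 6% × 54% × 62% × 57% = 1.145016% of Pinebrook Mining NL.
Chain via Oakhollow Energy Co. → Fairlane Services GmbH → Larkspur Foods Inc. (R3): 85% × 32% × 83% × 29% = 6.54704% of Pinebrook Mining NL.
Aggregating (R1): 1.145016% + 6.54704% = 7.692056%.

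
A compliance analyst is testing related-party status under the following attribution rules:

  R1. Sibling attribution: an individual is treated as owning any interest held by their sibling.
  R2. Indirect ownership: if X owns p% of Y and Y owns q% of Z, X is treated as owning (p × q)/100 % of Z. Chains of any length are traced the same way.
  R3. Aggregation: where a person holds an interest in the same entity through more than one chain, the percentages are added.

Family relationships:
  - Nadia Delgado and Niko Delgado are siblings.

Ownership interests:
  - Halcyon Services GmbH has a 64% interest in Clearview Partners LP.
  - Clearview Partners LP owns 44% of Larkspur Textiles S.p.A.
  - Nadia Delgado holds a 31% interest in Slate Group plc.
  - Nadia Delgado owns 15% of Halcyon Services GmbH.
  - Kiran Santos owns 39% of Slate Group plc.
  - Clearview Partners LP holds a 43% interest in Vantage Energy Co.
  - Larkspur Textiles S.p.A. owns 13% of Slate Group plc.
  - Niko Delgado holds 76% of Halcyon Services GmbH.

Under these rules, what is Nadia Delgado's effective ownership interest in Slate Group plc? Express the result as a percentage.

34.331328%

By sibling attribution (R1), Nadia Delgado is treated as also owning Niko Delgado's interest in Halcyon Services GmbH, giving 15% + 76% = 91%.
Chain via Halcyon Services GmbH → Clearview Partners LP → Larkspur Textiles S.p.A. (R2): 91% × 64% × 44% × 13% = 3.331328% of Slate Group plc.
Direct interest in Slate Group plc: 31%.
Aggregating (R3): 3.331328% + 31% = 34.331328%.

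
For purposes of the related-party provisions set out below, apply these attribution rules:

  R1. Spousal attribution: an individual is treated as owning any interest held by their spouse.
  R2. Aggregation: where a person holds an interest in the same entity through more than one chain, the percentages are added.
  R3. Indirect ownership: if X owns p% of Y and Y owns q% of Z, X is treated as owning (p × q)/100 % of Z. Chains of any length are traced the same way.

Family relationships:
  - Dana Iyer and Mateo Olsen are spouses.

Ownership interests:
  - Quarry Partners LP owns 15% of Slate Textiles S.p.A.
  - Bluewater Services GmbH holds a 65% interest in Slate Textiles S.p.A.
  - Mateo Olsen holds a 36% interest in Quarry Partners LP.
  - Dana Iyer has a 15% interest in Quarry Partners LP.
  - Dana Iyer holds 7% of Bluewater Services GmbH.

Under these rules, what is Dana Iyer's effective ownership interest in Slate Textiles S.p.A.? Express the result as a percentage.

By spousal attribution (R1), Dana Iyer is treated as also owning Mateo Olsen's interest in Quarry Partners LP, giving 15% + 36% = 51%.
Chain via Quarry Partners LP (R3): 51% × 15% = 7.65% of Slate Textiles S.p.A.
Chain via Bluewater Services GmbH (R3): 7% × 65% = 4.55% of Slate Textiles S.p.A.
Aggregating (R2): 7.65% + 4.55% = 12.2%.

12.2%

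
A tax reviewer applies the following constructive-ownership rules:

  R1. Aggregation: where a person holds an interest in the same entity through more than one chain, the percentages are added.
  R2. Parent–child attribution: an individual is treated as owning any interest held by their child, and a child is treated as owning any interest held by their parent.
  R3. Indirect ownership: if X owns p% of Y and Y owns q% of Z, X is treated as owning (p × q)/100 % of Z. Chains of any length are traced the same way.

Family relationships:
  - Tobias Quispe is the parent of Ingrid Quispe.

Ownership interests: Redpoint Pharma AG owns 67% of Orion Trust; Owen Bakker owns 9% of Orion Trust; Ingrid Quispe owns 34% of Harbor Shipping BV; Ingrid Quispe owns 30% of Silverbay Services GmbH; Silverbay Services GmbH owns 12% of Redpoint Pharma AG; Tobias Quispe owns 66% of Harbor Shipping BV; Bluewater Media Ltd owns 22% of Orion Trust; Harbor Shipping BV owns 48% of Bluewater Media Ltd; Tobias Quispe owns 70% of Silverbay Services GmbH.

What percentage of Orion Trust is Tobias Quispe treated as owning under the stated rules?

18.6%

By parent–child attribution (R2), Tobias Quispe is treated as also owning Ingrid Quispe's interest in Harbor Shipping BV, giving 66% + 34% = 100%.
By parent–child attribution (R2), Tobias Quispe is treated as also owning Ingrid Quispe's interest in Silverbay Services GmbH, giving 70% + 30% = 100%.
Chain via Harbor Shipping BV → Bluewater Media Ltd (R3): 100% × 48% × 22% = 10.56% of Orion Trust.
Chain via Silverbay Services GmbH → Redpoint Pharma AG (R3): 100% × 12% × 67% = 8.04% of Orion Trust.
Aggregating (R1): 10.56% + 8.04% = 18.6%.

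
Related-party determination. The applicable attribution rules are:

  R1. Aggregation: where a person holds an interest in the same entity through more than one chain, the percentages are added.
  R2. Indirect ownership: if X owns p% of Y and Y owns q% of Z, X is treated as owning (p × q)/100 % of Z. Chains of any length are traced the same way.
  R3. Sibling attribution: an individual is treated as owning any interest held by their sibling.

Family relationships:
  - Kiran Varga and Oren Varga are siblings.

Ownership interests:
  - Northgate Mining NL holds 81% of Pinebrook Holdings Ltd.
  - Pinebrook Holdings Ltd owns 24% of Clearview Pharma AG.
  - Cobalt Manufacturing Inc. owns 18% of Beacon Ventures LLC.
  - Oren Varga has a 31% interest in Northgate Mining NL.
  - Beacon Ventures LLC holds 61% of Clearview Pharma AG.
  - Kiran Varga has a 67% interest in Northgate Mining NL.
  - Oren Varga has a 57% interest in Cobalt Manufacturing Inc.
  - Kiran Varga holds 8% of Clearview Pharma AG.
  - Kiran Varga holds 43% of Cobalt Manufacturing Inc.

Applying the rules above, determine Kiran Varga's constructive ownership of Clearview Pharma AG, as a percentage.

By sibling attribution (R3), Kiran Varga is treated as also owning Oren Varga's interest in Cobalt Manufacturing Inc, giving 43% + 57% = 100%.
By sibling attribution (R3), Kiran Varga is treated as also owning Oren Varga's interest in Northgate Mining NL, giving 67% + 31% = 98%.
Chain via Cobalt Manufacturing Inc. → Beacon Ventures LLC (R2): 100% × 18% × 61% = 10.98% of Clearview Pharma AG.
Chain via Northgate Mining NL → Pinebrook Holdings Ltd (R2): 98% × 81% × 24% = 19.0512% of Clearview Pharma AG.
Direct interest in Clearview Pharma AG: 8%.
Aggregating (R1): 10.98% + 19.0512% + 8% = 38.0312%.

38.0312%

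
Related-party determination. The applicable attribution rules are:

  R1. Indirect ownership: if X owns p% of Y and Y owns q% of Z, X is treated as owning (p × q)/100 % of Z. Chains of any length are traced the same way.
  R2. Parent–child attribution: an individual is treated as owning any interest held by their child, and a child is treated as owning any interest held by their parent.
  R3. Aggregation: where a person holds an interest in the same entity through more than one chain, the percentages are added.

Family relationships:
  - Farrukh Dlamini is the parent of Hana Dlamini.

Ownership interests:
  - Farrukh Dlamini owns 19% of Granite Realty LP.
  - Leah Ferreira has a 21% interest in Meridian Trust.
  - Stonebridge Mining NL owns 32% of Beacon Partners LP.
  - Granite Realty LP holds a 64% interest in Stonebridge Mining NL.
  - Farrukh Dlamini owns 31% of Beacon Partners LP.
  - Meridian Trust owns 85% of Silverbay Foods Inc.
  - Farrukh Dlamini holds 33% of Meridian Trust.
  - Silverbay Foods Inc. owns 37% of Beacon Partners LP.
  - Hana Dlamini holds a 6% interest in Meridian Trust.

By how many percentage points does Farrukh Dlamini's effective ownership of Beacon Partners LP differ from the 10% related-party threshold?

37.1567

By parent–child attribution (R2), Farrukh Dlamini is treated as also owning Hana Dlamini's interest in Meridian Trust, giving 33% + 6% = 39%.
Chain via Granite Realty LP → Stonebridge Mining NL (R1): 19% × 64% × 32% = 3.8912% of Beacon Partners LP.
Chain via Meridian Trust → Silverbay Foods Inc. (R1): 39% × 85% × 37% = 12.2655% of Beacon Partners LP.
Direct interest in Beacon Partners LP: 31%.
Aggregating (R3): 3.8912% + 12.2655% + 31% = 47.1567%.
47.1567% exceeds the 10% threshold by 37.1567 percentage points.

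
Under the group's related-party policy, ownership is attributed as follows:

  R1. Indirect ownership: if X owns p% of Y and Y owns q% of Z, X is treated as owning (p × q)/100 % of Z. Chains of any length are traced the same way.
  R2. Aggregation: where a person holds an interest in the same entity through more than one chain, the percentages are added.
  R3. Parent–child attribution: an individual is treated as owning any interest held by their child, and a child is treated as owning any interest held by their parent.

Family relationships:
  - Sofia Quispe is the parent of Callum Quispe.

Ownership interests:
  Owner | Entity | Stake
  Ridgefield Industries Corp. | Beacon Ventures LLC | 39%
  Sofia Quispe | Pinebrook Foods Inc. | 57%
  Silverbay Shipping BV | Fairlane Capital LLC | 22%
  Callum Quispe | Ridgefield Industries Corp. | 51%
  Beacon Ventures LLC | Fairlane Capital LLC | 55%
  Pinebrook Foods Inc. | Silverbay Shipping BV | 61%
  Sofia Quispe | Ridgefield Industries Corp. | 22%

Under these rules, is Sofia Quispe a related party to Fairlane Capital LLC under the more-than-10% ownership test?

Yes

By parent–child attribution (R3), Sofia Quispe is treated as also owning Callum Quispe's interest in Ridgefield Industries Corp, giving 22% + 51% = 73%.
Chain via Ridgefield Industries Corp. → Beacon Ventures LLC (R1): 73% × 39% × 55% = 15.6585% of Fairlane Capital LLC.
Chain via Pinebrook Foods Inc. → Silverbay Shipping BV (R1): 57% × 61% × 22% = 7.6494% of Fairlane Capital LLC.
Aggregating (R2): 15.6585% + 7.6494% = 23.3079%.
23.3079% exceeds the 10% threshold, so Sofia is a related party to Fairlane Capital LLC.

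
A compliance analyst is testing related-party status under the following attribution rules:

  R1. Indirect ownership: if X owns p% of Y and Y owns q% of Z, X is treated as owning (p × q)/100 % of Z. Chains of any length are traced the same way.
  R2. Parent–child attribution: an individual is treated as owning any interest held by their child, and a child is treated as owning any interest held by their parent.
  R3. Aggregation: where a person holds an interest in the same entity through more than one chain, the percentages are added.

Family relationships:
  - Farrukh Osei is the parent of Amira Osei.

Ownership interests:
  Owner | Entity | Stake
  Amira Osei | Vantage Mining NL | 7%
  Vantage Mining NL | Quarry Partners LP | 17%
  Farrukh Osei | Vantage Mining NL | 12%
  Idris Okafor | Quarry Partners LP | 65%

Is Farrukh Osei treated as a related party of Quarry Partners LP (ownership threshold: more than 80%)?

By parent–child attribution (R2), Farrukh Osei is treated as also owning Amira Osei's interest in Vantage Mining NL, giving 12% + 7% = 19%.
Chain via Vantage Mining NL (R1): 19% × 17% = 3.23% of Quarry Partners LP.
3.23% does not exceed the 80% threshold, so Farrukh is not a related party to Quarry Partners LP.

No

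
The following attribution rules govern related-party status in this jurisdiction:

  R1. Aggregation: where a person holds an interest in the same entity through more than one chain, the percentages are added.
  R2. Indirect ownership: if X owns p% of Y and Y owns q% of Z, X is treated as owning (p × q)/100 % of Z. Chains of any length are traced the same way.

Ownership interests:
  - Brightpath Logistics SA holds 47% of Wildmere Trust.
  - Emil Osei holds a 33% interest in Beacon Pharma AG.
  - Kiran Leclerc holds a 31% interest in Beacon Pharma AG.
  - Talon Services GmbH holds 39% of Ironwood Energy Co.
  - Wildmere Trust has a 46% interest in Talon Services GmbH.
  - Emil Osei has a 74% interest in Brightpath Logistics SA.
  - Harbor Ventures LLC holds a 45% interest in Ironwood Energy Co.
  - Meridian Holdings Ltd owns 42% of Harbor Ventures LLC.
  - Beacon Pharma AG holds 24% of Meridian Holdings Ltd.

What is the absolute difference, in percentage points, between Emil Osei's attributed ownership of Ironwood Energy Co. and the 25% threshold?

17.263588

Chain via Brightpath Logistics SA → Wildmere Trust → Talon Services GmbH (R2): 74% × 47% × 46% × 39% = 6.239532% of Ironwood Energy Co.
Chain via Beacon Pharma AG → Meridian Holdings Ltd → Harbor Ventures LLC (R2): 33% × 24% × 42% × 45% = 1.49688% of Ironwood Energy Co.
Aggregating (R1): 6.239532% + 1.49688% = 7.736412%.
7.736412% falls short of the 25% threshold by 17.263588 percentage points.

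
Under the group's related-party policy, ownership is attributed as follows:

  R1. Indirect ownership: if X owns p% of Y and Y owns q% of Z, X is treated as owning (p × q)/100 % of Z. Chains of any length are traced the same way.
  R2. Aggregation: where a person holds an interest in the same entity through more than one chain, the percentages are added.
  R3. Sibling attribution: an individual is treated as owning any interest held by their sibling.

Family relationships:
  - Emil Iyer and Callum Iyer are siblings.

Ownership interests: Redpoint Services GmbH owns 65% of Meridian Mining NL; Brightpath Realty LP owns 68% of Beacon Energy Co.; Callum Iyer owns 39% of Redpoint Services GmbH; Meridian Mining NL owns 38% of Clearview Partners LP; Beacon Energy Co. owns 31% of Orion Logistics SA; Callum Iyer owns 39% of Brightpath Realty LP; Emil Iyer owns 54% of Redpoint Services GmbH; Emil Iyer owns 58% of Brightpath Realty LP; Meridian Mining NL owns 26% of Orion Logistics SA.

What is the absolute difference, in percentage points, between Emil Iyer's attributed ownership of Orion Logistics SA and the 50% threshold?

13.8354

By sibling attribution (R3), Emil Iyer is treated as also owning Callum Iyer's interest in Redpoint Services GmbH, giving 54% + 39% = 93%.
By sibling attribution (R3), Emil Iyer is treated as also owning Callum Iyer's interest in Brightpath Realty LP, giving 58% + 39% = 97%.
Chain via Redpoint Services GmbH → Meridian Mining NL (R1): 93% × 65% × 26% = 15.717% of Orion Logistics SA.
Chain via Brightpath Realty LP → Beacon Energy Co. (R1): 97% × 68% × 31% = 20.4476% of Orion Logistics SA.
Aggregating (R2): 15.717% + 20.4476% = 36.1646%.
36.1646% falls short of the 50% threshold by 13.8354 percentage points.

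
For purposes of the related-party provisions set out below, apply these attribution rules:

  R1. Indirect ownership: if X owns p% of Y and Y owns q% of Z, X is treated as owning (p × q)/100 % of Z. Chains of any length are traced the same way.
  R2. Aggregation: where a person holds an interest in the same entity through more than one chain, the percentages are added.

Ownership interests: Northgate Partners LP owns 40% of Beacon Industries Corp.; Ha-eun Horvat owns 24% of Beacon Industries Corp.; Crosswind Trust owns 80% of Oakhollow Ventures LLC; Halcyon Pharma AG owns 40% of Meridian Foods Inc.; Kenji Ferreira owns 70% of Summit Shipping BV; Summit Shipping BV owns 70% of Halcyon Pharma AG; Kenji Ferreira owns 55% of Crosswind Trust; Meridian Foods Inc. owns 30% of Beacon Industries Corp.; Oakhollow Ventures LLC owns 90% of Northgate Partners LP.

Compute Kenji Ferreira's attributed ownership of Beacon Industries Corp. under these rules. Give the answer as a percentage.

21.72%

Chain via Crosswind Trust → Oakhollow Ventures LLC → Northgate Partners LP (R1): 55% × 80% × 90% × 40% = 15.84% of Beacon Industries Corp.
Chain via Summit Shipping BV → Halcyon Pharma AG → Meridian Foods Inc. (R1): 70% × 70% × 40% × 30% = 5.88% of Beacon Industries Corp.
Aggregating (R2): 15.84% + 5.88% = 21.72%.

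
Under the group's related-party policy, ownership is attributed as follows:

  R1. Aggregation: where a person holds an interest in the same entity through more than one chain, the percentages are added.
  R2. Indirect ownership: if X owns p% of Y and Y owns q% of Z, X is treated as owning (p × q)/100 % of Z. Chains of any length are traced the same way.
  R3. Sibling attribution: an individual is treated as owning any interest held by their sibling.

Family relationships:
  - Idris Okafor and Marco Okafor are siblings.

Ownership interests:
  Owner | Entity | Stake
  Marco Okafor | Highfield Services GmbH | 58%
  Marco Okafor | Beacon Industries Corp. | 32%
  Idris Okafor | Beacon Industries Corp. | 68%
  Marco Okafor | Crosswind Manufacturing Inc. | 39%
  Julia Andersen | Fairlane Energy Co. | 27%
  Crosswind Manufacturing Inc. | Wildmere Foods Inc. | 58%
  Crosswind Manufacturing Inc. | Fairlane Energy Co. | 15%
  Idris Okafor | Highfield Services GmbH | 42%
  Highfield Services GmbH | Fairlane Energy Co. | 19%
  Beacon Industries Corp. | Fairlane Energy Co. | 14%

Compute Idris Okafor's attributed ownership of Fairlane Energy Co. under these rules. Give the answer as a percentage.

38.85%

By sibling attribution (R3), Idris Okafor is treated as also owning Marco Okafor's interest in Highfield Services GmbH, giving 42% + 58% = 100%.
By sibling attribution (R3), Idris Okafor is treated as also owning Marco Okafor's interest in Beacon Industries Corp, giving 68% + 32% = 100%.
By sibling attribution (R3), Idris Okafor is treated as owning Marco Okafor's 39% interest in Crosswind Manufacturing Inc.
Chain via Highfield Services GmbH (R2): 100% × 19% = 19% of Fairlane Energy Co.
Chain via Beacon Industries Corp. (R2): 100% × 14% = 14% of Fairlane Energy Co.
Chain via Crosswind Manufacturing Inc. (R2): 39% × 15% = 5.85% of Fairlane Energy Co.
Aggregating (R1): 19% + 14% + 5.85% = 38.85%.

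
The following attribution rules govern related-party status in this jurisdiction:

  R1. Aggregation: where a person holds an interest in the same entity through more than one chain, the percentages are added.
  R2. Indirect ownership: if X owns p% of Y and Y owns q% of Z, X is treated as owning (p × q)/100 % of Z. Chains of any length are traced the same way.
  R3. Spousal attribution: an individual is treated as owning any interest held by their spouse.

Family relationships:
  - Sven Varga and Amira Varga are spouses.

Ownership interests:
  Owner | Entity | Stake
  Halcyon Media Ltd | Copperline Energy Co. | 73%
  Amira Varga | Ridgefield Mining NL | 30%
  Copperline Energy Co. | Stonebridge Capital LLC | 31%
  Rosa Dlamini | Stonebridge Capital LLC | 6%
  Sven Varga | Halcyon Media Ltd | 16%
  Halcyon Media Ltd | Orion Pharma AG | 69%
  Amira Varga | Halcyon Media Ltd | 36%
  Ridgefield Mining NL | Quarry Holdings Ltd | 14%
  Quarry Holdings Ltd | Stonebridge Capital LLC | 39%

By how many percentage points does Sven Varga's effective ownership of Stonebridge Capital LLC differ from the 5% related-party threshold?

By spousal attribution (R3), Sven Varga is treated as also owning Amira Varga's interest in Halcyon Media Ltd, giving 16% + 36% = 52%.
By spousal attribution (R3), Sven Varga is treated as owning Amira Varga's 30% interest in Ridgefield Mining NL.
Chain via Halcyon Media Ltd → Copperline Energy Co. (R2): 52% × 73% × 31% = 11.7676% of Stonebridge Capital LLC.
Chain via Ridgefield Mining NL → Quarry Holdings Ltd (R2): 30% × 14% × 39% = 1.638% of Stonebridge Capital LLC.
Aggregating (R1): 11.7676% + 1.638% = 13.4056%.
13.4056% exceeds the 5% threshold by 8.4056 percentage points.

8.4056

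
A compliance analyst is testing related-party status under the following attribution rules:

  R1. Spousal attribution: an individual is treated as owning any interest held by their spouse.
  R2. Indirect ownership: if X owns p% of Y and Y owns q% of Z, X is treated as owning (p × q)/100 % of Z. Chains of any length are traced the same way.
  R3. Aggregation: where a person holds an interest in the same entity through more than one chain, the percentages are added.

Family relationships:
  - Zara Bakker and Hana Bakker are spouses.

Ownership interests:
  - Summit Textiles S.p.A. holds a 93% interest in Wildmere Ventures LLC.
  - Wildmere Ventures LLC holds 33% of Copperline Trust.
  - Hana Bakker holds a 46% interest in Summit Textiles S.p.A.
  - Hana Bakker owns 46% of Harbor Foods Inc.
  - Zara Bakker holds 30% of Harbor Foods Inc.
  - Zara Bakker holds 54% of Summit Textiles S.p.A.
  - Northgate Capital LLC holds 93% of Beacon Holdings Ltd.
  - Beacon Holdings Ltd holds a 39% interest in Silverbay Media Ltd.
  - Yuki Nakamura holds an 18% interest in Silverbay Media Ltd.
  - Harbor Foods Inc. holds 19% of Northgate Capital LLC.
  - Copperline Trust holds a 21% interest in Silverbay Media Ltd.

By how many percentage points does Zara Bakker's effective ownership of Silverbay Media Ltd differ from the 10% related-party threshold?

1.682288

By spousal attribution (R1), Zara Bakker is treated as also owning Hana Bakker's interest in Summit Textiles S.p.A, giving 54% + 46% = 100%.
By spousal attribution (R1), Zara Bakker is treated as also owning Hana Bakker's interest in Harbor Foods Inc, giving 30% + 46% = 76%.
Chain via Summit Textiles S.p.A. → Wildmere Ventures LLC → Copperline Trust (R2): 100% × 93% × 33% × 21% = 6.4449% of Silverbay Media Ltd.
Chain via Harbor Foods Inc. → Northgate Capital LLC → Beacon Holdings Ltd (R2): 76% × 19% × 93% × 39% = 5.237388% of Silverbay Media Ltd.
Aggregating (R3): 6.4449% + 5.237388% = 11.682288%.
11.682288% exceeds the 10% threshold by 1.682288 percentage points.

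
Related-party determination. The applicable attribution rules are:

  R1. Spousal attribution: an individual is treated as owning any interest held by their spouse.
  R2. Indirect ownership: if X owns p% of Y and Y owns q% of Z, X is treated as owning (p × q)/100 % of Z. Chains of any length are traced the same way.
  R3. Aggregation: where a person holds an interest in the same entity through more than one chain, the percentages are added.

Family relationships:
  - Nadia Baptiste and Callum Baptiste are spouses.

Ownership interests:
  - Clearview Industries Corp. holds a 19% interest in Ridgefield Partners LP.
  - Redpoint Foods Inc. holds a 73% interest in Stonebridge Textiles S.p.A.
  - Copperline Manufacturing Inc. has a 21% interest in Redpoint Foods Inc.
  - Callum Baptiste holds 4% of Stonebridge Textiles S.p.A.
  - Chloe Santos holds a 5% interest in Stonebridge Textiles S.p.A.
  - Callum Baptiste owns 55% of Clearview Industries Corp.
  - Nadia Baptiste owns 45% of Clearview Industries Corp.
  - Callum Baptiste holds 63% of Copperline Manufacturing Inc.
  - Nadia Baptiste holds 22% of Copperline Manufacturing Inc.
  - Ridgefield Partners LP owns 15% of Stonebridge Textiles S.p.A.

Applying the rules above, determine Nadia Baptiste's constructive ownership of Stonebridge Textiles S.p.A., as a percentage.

19.8805%

By spousal attribution (R1), Nadia Baptiste is treated as also owning Callum Baptiste's interest in Copperline Manufacturing Inc, giving 22% + 63% = 85%.
By spousal attribution (R1), Nadia Baptiste is treated as also owning Callum Baptiste's interest in Clearview Industries Corp, giving 45% + 55% = 100%.
By spousal attribution (R1), Nadia Baptiste is treated as owning Callum Baptiste's 4% interest in Stonebridge Textiles S.p.A.
Chain via Copperline Manufacturing Inc. → Redpoint Foods Inc. (R2): 85% × 21% × 73% = 13.0305% of Stonebridge Textiles S.p.A.
Chain via Clearview Industries Corp. → Ridgefield Partners LP (R2): 100% × 19% × 15% = 2.85% of Stonebridge Textiles S.p.A.
Direct interest in Stonebridge Textiles S.p.A: 4%.
Aggregating (R3): 13.0305% + 2.85% + 4% = 19.8805%.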